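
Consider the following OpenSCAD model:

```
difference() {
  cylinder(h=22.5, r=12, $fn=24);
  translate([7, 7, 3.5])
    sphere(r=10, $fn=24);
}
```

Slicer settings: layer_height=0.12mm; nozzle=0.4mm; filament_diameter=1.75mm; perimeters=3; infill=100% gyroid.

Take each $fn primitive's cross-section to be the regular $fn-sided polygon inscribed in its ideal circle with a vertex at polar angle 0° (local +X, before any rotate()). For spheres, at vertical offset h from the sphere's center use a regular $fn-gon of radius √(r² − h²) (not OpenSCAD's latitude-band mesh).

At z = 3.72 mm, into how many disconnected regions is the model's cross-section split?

1

At z = 3.72 mm: the cylinder: section is a regular 24-gon, circumradius r=12; the r=10 sphere at (7, 7) contributes a regular 24-gon of circumradius √(10²−0.22²) = 9.998; Subtracting the remaining from the first: starting from the r=12 cylinder, the r=10 sphere at (7, 7) partially overlaps it — only the 165.08 mm² overlap (of its 310.43 mm²) is removed, clipping the outline — 1 connected region. The result has 1 disconnected region.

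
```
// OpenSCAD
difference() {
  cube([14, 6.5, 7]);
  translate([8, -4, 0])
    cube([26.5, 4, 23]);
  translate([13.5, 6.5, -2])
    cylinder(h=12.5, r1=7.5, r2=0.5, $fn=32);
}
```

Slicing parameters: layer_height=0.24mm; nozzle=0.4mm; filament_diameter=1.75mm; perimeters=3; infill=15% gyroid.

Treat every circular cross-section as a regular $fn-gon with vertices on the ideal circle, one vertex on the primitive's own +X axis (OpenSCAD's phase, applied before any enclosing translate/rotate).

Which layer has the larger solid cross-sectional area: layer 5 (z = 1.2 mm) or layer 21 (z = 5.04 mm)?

Layer 5 (z = 1.2): the cube is present — its section is the full 14×6.5 rectangle (area 91.00 mm²); the cube at (8, -4) (footprint 26.5×4) is included at this height (area 106.00 mm²); the cone at (13.5, 6.5): at t=0.256 of its height the radius interpolates to r₁+(r₂−r₁)t = 5.708, giving a regular 32-gon of that circumradius (area = (32/2)·5.708²·sin(360°/32) = 101.70 mm²); After the difference (first − rest): starting from the 14×6.5 cube (91.00 mm²), the 26.5×4 cube at (8, -4) misses the remaining region (no effect); the cone at (13.5, 6.5) partially overlaps it — only the 28.27 mm² overlap (of its 101.70 mm²) is removed, clipping the outline — area = 62.73 mm². So its area = 62.73 mm². Layer 21 (z = 5.04): the 14×6.5 cube contributes its full rectangle (area 91.00 mm²); the 26.5×4 cube at (8, -4) contributes its full rectangle (area 106.00 mm²); the cone at (13.5, 6.5) (r1=7.5→r2=0.5) has section circumradius 3.558 here — a regular 32-gon (area = (32/2)·3.558²·sin(360°/32) = 39.51 mm²); Subtracting the remaining from the first: starting from the 14×6.5 cube (91.00 mm²), the 26.5×4 cube at (8, -4) misses the remaining region (no effect); the cone at (13.5, 6.5) partially overlaps it — only the 11.64 mm² overlap (of its 39.51 mm²) is removed, clipping the outline — area = 79.36 mm². So its area = 79.36 mm². Layer 21 is larger (79.36 vs 62.73 mm²).

layer 21 (z = 5.04 mm)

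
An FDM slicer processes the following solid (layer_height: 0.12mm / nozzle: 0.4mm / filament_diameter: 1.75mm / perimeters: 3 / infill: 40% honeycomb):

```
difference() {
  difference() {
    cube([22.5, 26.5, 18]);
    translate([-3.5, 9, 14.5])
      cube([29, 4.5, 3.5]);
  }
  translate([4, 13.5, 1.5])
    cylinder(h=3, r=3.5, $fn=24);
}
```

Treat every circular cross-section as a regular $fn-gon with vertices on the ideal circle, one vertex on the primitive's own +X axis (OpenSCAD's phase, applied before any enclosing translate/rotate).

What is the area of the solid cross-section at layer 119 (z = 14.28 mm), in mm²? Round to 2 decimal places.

At z = 14.28 mm: the 22.5×26.5 cube contributes its full rectangle (area 596.25 mm²); the cube at (-3.5, 9) is not intersected at this z (z outside [14.5, 18]); Subtracting the remaining from the first: none of the subtracted shapes is present at this height, so the 22.5×26.5 cube is unchanged — area = 596.25 mm²; the cylinder at (4, 13.5) is absent (z outside [1.5, 4.5]); After the difference (first − rest): none of the subtracted shapes is present at this height, so the result so far is unchanged — area = 596.25 mm². Overall, the cross-section is a single solid region. Net area = 596.25 mm².

596.25 mm²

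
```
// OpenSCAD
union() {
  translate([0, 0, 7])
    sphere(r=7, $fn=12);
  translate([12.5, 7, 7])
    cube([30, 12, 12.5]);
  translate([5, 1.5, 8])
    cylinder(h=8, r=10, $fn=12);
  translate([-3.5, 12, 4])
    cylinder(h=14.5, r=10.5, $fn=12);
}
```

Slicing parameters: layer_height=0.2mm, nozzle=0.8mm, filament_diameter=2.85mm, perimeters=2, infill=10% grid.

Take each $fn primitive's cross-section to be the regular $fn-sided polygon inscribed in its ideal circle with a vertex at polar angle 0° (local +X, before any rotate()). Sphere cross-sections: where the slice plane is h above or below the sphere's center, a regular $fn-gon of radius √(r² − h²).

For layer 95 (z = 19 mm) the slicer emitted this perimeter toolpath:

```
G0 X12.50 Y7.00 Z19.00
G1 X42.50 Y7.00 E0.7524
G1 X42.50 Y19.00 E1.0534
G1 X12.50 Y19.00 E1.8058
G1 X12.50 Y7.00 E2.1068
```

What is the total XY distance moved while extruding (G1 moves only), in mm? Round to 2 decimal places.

84.00 mm

Sum the Euclidean lengths of each G1 segment: total = 84.00 mm.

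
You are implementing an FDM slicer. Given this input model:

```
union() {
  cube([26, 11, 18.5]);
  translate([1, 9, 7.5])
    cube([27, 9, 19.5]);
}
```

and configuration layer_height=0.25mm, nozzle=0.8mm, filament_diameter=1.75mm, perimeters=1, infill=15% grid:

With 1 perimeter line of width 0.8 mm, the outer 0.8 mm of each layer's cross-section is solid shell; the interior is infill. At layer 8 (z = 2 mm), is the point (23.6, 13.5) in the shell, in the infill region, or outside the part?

outside

At z = 2 mm: the cube is present — its section is the full 26×11 rectangle; the cube at (1, 9) is not intersected at this z (z outside [7.5, 27]); Taking the union: only the 26×11 cube is present, so the union is just that shape — 1 connected region. Overall, the cross-section is a single solid region. The nearest boundary edge runs (26.00, 11.00)→(0.00, 11.00); distance from the point to it = 2.50 mm. The point is not inside any of the regions above, so it lies outside the cross-section (2.50 mm from the nearest boundary).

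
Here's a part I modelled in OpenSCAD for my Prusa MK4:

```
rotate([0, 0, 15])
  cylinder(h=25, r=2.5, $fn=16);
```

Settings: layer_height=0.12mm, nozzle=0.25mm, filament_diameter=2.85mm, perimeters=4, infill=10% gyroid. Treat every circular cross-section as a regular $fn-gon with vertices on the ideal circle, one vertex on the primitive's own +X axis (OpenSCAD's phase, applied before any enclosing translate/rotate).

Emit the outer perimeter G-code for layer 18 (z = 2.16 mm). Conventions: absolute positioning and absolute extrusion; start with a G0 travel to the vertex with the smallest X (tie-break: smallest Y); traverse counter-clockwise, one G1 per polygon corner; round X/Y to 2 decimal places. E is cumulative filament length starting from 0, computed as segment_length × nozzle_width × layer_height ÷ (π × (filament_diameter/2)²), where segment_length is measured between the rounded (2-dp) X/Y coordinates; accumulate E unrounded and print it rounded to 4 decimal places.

At z = 2.16 mm: the r=2.5 cylinder contributes a regular 16-gon of circumradius 2.5; (rotated 15° about Z; rotation is an isometry so areas/perimeters/island counts are preserved). The outline is a single polygon with 16 vertices. Extrusion per mm of travel: 0.25 × 0.12 / (π × 1.425²) = 0.004703. Accumulating E over each segment gives final E = 0.0734.

G0 X-2.48 Y0.33 Z2.16
G1 X-2.41 Y-0.65 E0.0046
G1 X-1.98 Y-1.52 E0.0092
G1 X-1.25 Y-2.17 E0.0138
G1 X-0.33 Y-2.48 E0.0183
G1 X0.65 Y-2.41 E0.0230
G1 X1.52 Y-1.98 E0.0275
G1 X2.17 Y-1.25 E0.0321
G1 X2.48 Y-0.33 E0.0367
G1 X2.41 Y0.65 E0.0413
G1 X1.98 Y1.52 E0.0459
G1 X1.25 Y2.17 E0.0505
G1 X0.33 Y2.48 E0.0550
G1 X-0.65 Y2.41 E0.0597
G1 X-1.52 Y1.98 E0.0642
G1 X-2.17 Y1.25 E0.0688
G1 X-2.48 Y0.33 E0.0734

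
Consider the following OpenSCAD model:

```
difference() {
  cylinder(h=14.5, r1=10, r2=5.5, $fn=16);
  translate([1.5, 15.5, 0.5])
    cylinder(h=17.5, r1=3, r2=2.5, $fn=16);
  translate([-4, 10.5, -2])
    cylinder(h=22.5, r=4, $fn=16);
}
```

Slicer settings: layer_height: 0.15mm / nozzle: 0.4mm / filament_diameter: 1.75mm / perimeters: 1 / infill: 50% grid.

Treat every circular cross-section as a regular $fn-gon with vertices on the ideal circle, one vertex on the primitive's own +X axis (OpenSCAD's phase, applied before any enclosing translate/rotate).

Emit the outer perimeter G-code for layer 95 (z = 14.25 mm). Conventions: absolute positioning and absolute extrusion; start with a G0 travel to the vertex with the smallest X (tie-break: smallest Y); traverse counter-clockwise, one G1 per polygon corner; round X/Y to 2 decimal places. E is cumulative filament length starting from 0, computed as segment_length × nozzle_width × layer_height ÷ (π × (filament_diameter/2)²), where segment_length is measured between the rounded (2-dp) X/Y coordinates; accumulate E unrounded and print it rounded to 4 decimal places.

G0 X-5.58 Y0.00 Z14.25
G1 X-5.15 Y-2.13 E0.0542
G1 X-3.94 Y-3.94 E0.1085
G1 X-2.13 Y-5.15 E0.1628
G1 X0.00 Y-5.58 E0.2170
G1 X2.13 Y-5.15 E0.2712
G1 X3.94 Y-3.94 E0.3255
G1 X5.15 Y-2.13 E0.3799
G1 X5.58 Y0.00 E0.4341
G1 X5.15 Y2.13 E0.4883
G1 X3.94 Y3.94 E0.5426
G1 X2.13 Y5.15 E0.5969
G1 X0.00 Y5.58 E0.6511
G1 X-2.13 Y5.15 E0.7053
G1 X-3.94 Y3.94 E0.7596
G1 X-5.15 Y2.13 E0.8139
G1 X-5.58 Y0.00 E0.8681

At z = 14.25 mm: the cone: at t=0.983 of its height the radius interpolates to r₁+(r₂−r₁)t = 5.578, giving a regular 16-gon of that circumradius; the cone at (1.5, 15.5): at t=0.786 of its height the radius interpolates to r₁+(r₂−r₁)t = 2.607, giving a regular 16-gon of that circumradius; the cylinder at (-4, 10.5): section is a regular 16-gon, circumradius r=4; Taking the first minus the rest: starting from the cone, the cone at (1.5, 15.5) misses the remaining region (no effect); the r=4 cylinder at (-4, 10.5) misses the remaining region (no effect) — 1 connected region. The outline is a single polygon with 16 vertices. Extrusion per mm of travel: 0.4 × 0.15 / (π × 0.875²) = 0.024945. Accumulating E over each segment gives final E = 0.8681.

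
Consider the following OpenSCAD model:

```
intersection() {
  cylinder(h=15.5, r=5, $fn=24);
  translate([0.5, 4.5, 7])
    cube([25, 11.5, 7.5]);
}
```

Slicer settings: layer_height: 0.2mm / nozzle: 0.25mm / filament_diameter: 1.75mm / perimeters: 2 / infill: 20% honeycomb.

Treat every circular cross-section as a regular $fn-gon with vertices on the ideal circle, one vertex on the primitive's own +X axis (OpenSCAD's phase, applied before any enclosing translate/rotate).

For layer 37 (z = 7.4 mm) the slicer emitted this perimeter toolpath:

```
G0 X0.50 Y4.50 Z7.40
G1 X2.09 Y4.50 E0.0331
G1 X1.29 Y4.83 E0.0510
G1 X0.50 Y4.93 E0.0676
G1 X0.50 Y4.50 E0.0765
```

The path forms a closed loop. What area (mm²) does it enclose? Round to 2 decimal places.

Apply the shoelace formula to the sequence of (X, Y) vertices; enclosed area = 0.43 mm².

0.43 mm²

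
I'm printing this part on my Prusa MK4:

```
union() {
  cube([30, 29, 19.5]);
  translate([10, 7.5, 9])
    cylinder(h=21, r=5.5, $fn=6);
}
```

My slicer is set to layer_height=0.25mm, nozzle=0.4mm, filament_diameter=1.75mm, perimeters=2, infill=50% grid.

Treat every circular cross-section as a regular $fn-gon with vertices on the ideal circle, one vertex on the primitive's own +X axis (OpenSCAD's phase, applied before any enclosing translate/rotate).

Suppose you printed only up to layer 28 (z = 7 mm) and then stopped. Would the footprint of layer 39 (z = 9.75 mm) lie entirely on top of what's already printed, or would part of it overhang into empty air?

entirely on top

Compare the two slices. At z = 7: the cube is present — its section is the full 30×29 rectangle (area 870.00 mm²); the cylinder at (10, 7.5) is absent (z outside [9, 30]); Taking the union: only the 30×29 cube is present, so the union is just that shape — area = 870.00 mm². At z = 9.75: the cube is present — its section is the full 30×29 rectangle (area 870.00 mm²); the cylinder at (10, 7.5): section is a regular 6-gon, circumradius r=5.5 (area = (6/2)·5.500²·sin(360°/6) = 78.59 mm²); Merging all regions: the r=5.5 cylinder at (10, 7.5) lies entirely inside the 30×29 cube, so the union is just the 30×29 cube — area = 870.00 mm². Checking containment: the cross-section at z = 9.75 is a subset of the cross-section at z = 7.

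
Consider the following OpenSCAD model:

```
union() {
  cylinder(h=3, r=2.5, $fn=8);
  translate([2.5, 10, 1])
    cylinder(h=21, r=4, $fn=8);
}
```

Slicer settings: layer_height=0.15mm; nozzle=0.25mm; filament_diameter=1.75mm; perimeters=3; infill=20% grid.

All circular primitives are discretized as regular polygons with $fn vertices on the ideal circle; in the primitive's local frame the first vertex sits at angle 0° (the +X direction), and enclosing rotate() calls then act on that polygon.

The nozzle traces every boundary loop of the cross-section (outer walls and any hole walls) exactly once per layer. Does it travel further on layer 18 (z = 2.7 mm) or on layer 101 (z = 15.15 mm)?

layer 18 (z = 2.7 mm)

Layer 18 (z = 2.7): the r=2.5 cylinder gives a regular 8-gon of circumradius 2.5 (constant along its height) (perimeter = 2·8·2.500·sin(180°/8) = 15.31 mm); the r=4 cylinder at (2.5, 10) contributes a regular 8-gon of circumradius 4 (perimeter = 2·8·4.000·sin(180°/8) = 24.49 mm); Merging all regions: the 2 present regions are separate (no shared area or edge), so areas and boundary lengths simply add and each stays a separate island — boundary = 39.80 mm. So its perimeter = 39.80 mm. Layer 101 (z = 15.15): the cylinder does not reach this height (z outside [0, 3]); the r=4 cylinder at (2.5, 10) gives a regular 8-gon of circumradius 4 (constant along its height) (perimeter = 2·8·4.000·sin(180°/8) = 24.49 mm); Combining (union): only the r=4 cylinder at (2.5, 10) is present, so the union is just that shape — boundary = 24.49 mm. So its perimeter = 24.49 mm. Layer 18 is larger (39.80 vs 24.49 mm).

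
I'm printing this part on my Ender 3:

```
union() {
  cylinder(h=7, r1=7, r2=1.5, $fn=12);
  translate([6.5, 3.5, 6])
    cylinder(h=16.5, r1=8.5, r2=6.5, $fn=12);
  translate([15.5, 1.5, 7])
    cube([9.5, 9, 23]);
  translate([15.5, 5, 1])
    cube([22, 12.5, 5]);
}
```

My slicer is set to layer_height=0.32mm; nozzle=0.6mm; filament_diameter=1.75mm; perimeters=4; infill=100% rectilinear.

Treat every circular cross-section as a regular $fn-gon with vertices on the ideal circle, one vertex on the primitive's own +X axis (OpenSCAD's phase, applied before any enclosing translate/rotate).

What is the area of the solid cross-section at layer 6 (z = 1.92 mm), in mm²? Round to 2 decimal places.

365.47 mm²

At z = 1.92 mm: the cone (r1=7→r2=1.5) has section circumradius 5.491 here — a regular 12-gon (area = (12/2)·5.491²·sin(360°/12) = 90.47 mm²); the cone at (6.5, 3.5) does not reach this height (z outside [6, 22.5]); the cube at (15.5, 1.5) does not reach this height (z outside [7, 30]); the 22×12.5 cube at (15.5, 5) contributes its full rectangle (area 275.00 mm²); Combining (union): the 2 present regions are separate (no shared area or edge), so areas and boundary lengths simply add and each stays a separate island — area = 365.47 mm². Overall, the cross-section has 2 separate islands. Net area = 365.47 mm².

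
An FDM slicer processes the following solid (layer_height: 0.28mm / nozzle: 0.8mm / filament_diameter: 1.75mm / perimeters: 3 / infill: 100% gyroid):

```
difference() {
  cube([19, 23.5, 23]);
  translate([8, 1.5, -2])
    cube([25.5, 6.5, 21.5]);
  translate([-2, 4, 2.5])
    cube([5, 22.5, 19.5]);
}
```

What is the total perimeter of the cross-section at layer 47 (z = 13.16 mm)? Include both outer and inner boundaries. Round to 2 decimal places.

107.00 mm

At z = 13.16 mm: the 19×23.5 cube contributes its full rectangle (perimeter 85.00 mm); the cube at (8, 1.5) (footprint 25.5×6.5) is included at this height (perimeter 64.00 mm); the cube at (-2, 4) (footprint 5×22.5) is included at this height (perimeter 55.00 mm); Taking the first minus the rest: starting from the 19×23.5 cube, the 25.5×6.5 cube at (8, 1.5) partially overlaps it — only the 71.50 mm² overlap (of its 165.75 mm²) is removed, clipping the outline; the 5×22.5 cube at (-2, 4) partially overlaps it — only the 58.50 mm² overlap (of its 112.50 mm²) is removed, clipping the outline — boundary = 107.00 mm. Overall, the cross-section is a single solid region. Total boundary length (outer) = 107.00 mm.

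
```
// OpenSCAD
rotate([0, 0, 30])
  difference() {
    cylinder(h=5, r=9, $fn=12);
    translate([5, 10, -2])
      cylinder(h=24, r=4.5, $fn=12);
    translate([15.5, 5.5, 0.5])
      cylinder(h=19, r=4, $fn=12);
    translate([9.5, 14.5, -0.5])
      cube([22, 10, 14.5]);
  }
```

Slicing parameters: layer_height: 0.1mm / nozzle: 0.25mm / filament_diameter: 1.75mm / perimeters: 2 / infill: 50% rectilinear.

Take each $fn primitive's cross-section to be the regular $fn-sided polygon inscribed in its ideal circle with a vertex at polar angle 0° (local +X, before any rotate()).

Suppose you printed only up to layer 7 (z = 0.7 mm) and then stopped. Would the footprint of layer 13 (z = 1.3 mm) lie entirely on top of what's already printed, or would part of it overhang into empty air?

entirely on top

Compare the two slices. At z = 0.7: the r=9 cylinder contributes a regular 12-gon of circumradius 9 (area = (12/2)·9.000²·sin(360°/12) = 243.00 mm²); the r=4.5 cylinder at (5, 10) gives a regular 12-gon of circumradius 4.5 (constant along its height) (area = (12/2)·4.500²·sin(360°/12) = 60.75 mm²); the cylinder at (15.5, 5.5): section is a regular 12-gon, circumradius r=4 (area = (12/2)·4.000²·sin(360°/12) = 48.00 mm²); the cube at (9.5, 14.5) (footprint 22×10) is included at this height (area 220.00 mm²); After the difference (first − rest): starting from the r=9 cylinder (243.00 mm²), the r=4.5 cylinder at (5, 10) partially overlaps it — only the 8.74 mm² overlap (of its 60.75 mm²) is removed, clipping the outline; the r=4 cylinder at (15.5, 5.5) misses the remaining region (no effect); the 22×10 cube at (9.5, 14.5) misses the remaining region (no effect) — area = 234.26 mm²; (rotated 30° about Z; rotation is an isometry so areas/perimeters/island counts are preserved). At z = 1.3: the cylinder: section is a regular 12-gon, circumradius r=9 (area = (12/2)·9.000²·sin(360°/12) = 243.00 mm²); the r=4.5 cylinder at (5, 10) gives a regular 12-gon of circumradius 4.5 (constant along its height) (area = (12/2)·4.500²·sin(360°/12) = 60.75 mm²); the cylinder at (15.5, 5.5): section is a regular 12-gon, circumradius r=4 (area = (12/2)·4.000²·sin(360°/12) = 48.00 mm²); the 22×10 cube at (9.5, 14.5) contributes its full rectangle (area 220.00 mm²); After the difference (first − rest): starting from the r=9 cylinder (243.00 mm²), the r=4.5 cylinder at (5, 10) partially overlaps it — only the 8.74 mm² overlap (of its 60.75 mm²) is removed, clipping the outline; the r=4 cylinder at (15.5, 5.5) misses the remaining region (no effect); the 22×10 cube at (9.5, 14.5) misses the remaining region (no effect) — area = 234.26 mm²; (whole slice rotated 30° about Z — lengths, areas and connectivity unchanged). Checking containment: the cross-section at z = 1.3 is a subset of the cross-section at z = 0.7.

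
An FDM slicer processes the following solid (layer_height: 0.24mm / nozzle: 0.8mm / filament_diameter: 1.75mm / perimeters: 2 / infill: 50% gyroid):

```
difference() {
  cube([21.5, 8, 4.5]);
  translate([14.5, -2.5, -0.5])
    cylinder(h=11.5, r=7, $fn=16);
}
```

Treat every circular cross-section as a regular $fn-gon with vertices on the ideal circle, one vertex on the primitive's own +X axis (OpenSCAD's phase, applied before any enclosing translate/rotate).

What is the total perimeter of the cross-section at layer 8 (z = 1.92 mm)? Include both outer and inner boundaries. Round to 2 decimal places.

At z = 1.92 mm: the cube (footprint 21.5×8) is included at this height (perimeter 59.00 mm); the r=7 cylinder at (14.5, -2.5) gives a regular 16-gon of circumradius 7 (constant along its height) (perimeter = 2·16·7.000·sin(180°/16) = 43.70 mm); Taking the first minus the rest: starting from the 21.5×8 cube, the r=7 cylinder at (14.5, -2.5) partially overlaps it — only the 41.25 mm² overlap (of its 150.01 mm²) is removed, clipping the outline — boundary = 62.75 mm. Overall, the cross-section is a single solid region. Total boundary length (outer) = 62.75 mm.

62.75 mm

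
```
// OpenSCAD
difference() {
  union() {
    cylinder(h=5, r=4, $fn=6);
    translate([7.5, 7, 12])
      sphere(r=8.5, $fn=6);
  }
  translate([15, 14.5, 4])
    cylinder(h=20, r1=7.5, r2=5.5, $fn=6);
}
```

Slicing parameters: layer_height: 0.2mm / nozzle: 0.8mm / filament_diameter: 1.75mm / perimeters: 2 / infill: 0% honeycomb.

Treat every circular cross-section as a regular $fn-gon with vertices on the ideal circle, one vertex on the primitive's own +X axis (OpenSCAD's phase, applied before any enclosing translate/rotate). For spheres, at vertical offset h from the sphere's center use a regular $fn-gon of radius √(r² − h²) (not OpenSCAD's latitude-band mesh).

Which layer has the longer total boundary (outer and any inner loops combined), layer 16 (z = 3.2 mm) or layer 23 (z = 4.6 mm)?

Layer 16 (z = 3.2): the cylinder: section is a regular 6-gon, circumradius r=4 (perimeter = 2·6·4.000·sin(180°/6) = 24.00 mm); the sphere at (7.5, 7) is not intersected at this z (|z−center|=8.800 > r=8.5); Taking the union: only the r=4 cylinder is present, so the union is just that shape — boundary = 24.00 mm; the cone at (15, 14.5) is not intersected at this z (z outside [4, 24]); Subtracting the remaining from the first: none of the subtracted shapes is present at this height, so that combined region is unchanged — boundary = 24.00 mm. So its perimeter = 24.00 mm. Layer 23 (z = 4.6): the r=4 cylinder gives a regular 6-gon of circumradius 4 (constant along its height) (perimeter = 2·6·4.000·sin(180°/6) = 24.00 mm); the r=8.5 sphere at (7.5, 7) slices to a regular 6-gon of circumradius 4.182 (√(r²−h²) with h=7.4 from center) (perimeter = 2·6·4.182·sin(180°/6) = 25.09 mm); Merging all regions: the 2 present regions are separate (no shared area or edge), so areas and boundary lengths simply add and each stays a separate island — boundary = 49.09 mm; the cone at (15, 14.5) contributes a regular 6-gon of circumradius 7.440 (interpolated between r1=7.5 and r2=5.5 at t=0.030) (perimeter = 2·6·7.440·sin(180°/6) = 44.64 mm); Taking the first minus the rest: starting from the result so far, the cone at (15, 14.5) misses the remaining region (no effect) — boundary = 49.09 mm. So its perimeter = 49.09 mm. Layer 23 is larger (49.09 vs 24.00 mm).

layer 23 (z = 4.6 mm)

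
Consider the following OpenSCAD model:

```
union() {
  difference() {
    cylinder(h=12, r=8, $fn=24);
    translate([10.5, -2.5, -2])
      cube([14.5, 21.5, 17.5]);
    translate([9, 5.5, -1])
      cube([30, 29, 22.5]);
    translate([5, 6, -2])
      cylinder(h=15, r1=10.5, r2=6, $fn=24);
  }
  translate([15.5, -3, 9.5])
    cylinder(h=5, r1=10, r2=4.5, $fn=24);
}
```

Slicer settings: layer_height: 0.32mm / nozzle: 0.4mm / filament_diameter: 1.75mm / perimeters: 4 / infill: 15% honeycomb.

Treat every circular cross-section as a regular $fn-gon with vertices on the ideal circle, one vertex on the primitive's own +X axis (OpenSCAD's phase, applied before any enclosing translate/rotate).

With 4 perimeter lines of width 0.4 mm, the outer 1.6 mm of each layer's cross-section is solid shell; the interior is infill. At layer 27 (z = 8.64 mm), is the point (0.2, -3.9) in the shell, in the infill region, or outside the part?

infill

At z = 8.64 mm: the cylinder: section is a regular 24-gon, circumradius r=8; the cube at (10.5, -2.5) (footprint 14.5×21.5) is included at this height; the cube at (9, 5.5) (footprint 30×29) is included at this height; the cone at (5, 6): at t=0.709 of its height the radius interpolates to r₁+(r₂−r₁)t = 7.308, giving a regular 24-gon of that circumradius; After the difference (first − rest): starting from the r=8 cylinder, the 14.5×21.5 cube at (10.5, -2.5) misses the remaining region (no effect); the 30×29 cube at (9, 5.5) misses the remaining region (no effect); the cone at (5, 6) partially overlaps it — only the 68.37 mm² overlap (of its 165.87 mm²) is removed, clipping the outline — 1 connected region; the cone at (15.5, -3) is absent (z outside [9.5, 14.5]); Merging all regions: only that combined region is present, so the union is just that shape — 1 connected region. Overall, the cross-section is a single solid region. The nearest boundary edge runs (1.35, -0.33)→(3.11, -1.06); distance from the point to it = 3.74 mm. The point is inside the cross-section and 3.74 mm from the nearest boundary — more than the 1.6 mm shell width (4 × 0.4), so it's in the infill interior.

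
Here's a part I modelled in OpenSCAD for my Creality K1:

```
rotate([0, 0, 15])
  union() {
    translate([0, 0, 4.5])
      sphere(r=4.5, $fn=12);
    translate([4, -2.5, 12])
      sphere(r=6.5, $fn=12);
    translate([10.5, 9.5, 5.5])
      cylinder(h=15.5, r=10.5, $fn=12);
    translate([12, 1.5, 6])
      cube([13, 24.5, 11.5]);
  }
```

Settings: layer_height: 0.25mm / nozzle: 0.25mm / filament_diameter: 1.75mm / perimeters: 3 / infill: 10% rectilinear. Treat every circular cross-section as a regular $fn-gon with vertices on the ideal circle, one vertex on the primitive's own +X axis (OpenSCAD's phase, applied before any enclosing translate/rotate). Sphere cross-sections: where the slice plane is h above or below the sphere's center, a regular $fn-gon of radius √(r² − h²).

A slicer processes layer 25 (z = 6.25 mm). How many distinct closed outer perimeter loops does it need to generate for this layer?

At z = 6.25 mm: the r=4.5 sphere contributes a regular 12-gon of circumradius √(4.5²−1.75²) = 4.146; the r=6.5 sphere at (4, -2.5) contributes a regular 12-gon of circumradius √(6.5²−5.75²) = 3.031; the r=10.5 cylinder at (10.5, 9.5) contributes a regular 12-gon of circumradius 10.5; the cube at (12, 1.5) is present — its section is the full 13×24.5 rectangle; Merging all regions: the regions partially overlap (shared area 136.02 mm²), so overlapping operands fuse into one piece — 1 connected region; (rotated 15° about Z; rotation is an isometry so areas/perimeters/island counts are preserved). The result has 1 disconnected region.

1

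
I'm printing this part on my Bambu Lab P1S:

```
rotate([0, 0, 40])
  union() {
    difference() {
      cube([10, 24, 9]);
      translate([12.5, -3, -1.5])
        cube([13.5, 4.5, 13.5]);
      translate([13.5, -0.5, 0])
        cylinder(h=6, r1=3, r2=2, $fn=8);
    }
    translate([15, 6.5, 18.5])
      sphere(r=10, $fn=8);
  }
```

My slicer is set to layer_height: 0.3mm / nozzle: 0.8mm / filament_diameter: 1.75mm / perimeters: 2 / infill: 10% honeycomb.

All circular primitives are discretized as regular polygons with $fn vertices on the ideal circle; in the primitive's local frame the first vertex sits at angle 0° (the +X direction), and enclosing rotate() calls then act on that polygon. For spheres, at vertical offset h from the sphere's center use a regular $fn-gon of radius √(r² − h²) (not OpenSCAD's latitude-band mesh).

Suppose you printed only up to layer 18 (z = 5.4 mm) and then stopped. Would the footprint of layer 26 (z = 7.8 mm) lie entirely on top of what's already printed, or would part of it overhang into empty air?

Compare the two slices. At z = 5.4: the cube is present — its section is the full 10×24 rectangle (area 240.00 mm²); the cube at (12.5, -3) (footprint 13.5×4.5) is included at this height (area 60.75 mm²); the cone at (13.5, -0.5) (r1=3→r2=2) has section circumradius 2.100 here — a regular 8-gon (area = (8/2)·2.100²·sin(360°/8) = 12.47 mm²); Taking the first minus the rest: starting from the 10×24 cube (240.00 mm²), the 13.5×4.5 cube at (12.5, -3) misses the remaining region (no effect); the cone at (13.5, -0.5) misses the remaining region (no effect) — area = 240.00 mm²; the sphere at (15, 6.5) is absent (|z−center|=13.100 > r=10); Merging all regions: only the result so far is present, so the union is just that shape — area = 240.00 mm²; (rotated 40° about Z; rotation is an isometry so areas/perimeters/island counts are preserved). At z = 7.8: the cube is present — its section is the full 10×24 rectangle (area 240.00 mm²); the 13.5×4.5 cube at (12.5, -3) contributes its full rectangle (area 60.75 mm²); the cone at (13.5, -0.5) is absent (z outside [0, 6]); Taking the first minus the rest: starting from the 10×24 cube (240.00 mm²), the 13.5×4.5 cube at (12.5, -3) misses the remaining region (no effect) — area = 240.00 mm²; the sphere at (15, 6.5) is not intersected at this z (|z−center|=10.700 > r=10); Merging all regions: only the result so far is present, so the union is just that shape — area = 240.00 mm²; (whole slice rotated 40° about Z — lengths, areas and connectivity unchanged). Checking containment: the cross-section at z = 7.8 is a subset of the cross-section at z = 5.4.

entirely on top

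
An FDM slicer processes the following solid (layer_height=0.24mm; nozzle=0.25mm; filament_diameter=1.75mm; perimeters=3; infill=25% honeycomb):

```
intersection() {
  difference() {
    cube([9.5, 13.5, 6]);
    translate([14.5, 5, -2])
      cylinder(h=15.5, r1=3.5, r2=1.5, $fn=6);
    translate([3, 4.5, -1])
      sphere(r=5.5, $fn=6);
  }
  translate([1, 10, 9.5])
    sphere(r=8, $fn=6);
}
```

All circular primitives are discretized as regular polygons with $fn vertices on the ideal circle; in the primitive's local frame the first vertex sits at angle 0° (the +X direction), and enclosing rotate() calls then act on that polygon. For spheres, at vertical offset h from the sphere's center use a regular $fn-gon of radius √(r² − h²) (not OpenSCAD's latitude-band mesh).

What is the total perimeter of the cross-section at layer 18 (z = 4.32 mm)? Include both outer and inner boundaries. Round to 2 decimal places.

At z = 4.32 mm: the cube (footprint 9.5×13.5) is included at this height (perimeter 46.00 mm); the cone at (14.5, 5) contributes a regular 6-gon of circumradius 2.685 (interpolated between r1=3.5 and r2=1.5 at t=0.408) (perimeter = 2·6·2.685·sin(180°/6) = 16.11 mm); the r=5.5 sphere at (3, 4.5) slices to a regular 6-gon of circumradius 1.396 (√(r²−h²) with h=5.32 from center) (perimeter = 2·6·1.396·sin(180°/6) = 8.37 mm); After the difference (first − rest): starting from the 9.5×13.5 cube, the cone at (14.5, 5) misses the remaining region (no effect); the r=5.5 sphere at (3, 4.5) lies wholly inside it (removes its full 5.06 mm² and its 8.37 mm outline becomes a hole wall) — boundary (outer + 1 inner loop) = 54.37 mm; the sphere at (1, 10): section is a regular 6-gon, circumradius = √(r²−h²) = √(8²−5.18²) = 6.097 (perimeter = 2·6·6.097·sin(180°/6) = 36.58 mm); Taking the intersection: the r=8 sphere at (1, 10) partially overlaps that combined region; clipping to the common part keeps 48.80 mm² — boundary = 28.96 mm. Overall, the cross-section is a single solid region. Total boundary length (outer) = 28.96 mm.

28.96 mm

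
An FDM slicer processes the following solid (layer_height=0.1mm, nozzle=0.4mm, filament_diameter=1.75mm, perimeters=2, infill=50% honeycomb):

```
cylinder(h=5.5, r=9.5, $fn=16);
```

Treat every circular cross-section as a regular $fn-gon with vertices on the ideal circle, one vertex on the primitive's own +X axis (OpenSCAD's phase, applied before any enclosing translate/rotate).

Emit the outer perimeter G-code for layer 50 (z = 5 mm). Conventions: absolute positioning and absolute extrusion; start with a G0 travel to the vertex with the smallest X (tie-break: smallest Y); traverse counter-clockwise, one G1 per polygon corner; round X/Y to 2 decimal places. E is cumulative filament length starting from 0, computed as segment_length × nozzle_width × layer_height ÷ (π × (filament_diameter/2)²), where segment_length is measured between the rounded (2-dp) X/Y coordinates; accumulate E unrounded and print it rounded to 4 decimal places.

G0 X-9.50 Y0.00 Z5.00
G1 X-8.78 Y-3.64 E0.0617
G1 X-6.72 Y-6.72 E0.1233
G1 X-3.64 Y-8.78 E0.1849
G1 X0.00 Y-9.50 E0.2467
G1 X3.64 Y-8.78 E0.3084
G1 X6.72 Y-6.72 E0.3700
G1 X8.78 Y-3.64 E0.4316
G1 X9.50 Y0.00 E0.4933
G1 X8.78 Y3.64 E0.5550
G1 X6.72 Y6.72 E0.6166
G1 X3.64 Y8.78 E0.6783
G1 X0.00 Y9.50 E0.7400
G1 X-3.64 Y8.78 E0.8017
G1 X-6.72 Y6.72 E0.8633
G1 X-8.78 Y3.64 E0.9249
G1 X-9.50 Y0.00 E0.9866

At z = 5 mm: the cylinder: section is a regular 16-gon, circumradius r=9.5. The outline is a single polygon with 16 vertices. Extrusion per mm of travel: 0.4 × 0.1 / (π × 0.875²) = 0.016630. Accumulating E over each segment gives final E = 0.9866.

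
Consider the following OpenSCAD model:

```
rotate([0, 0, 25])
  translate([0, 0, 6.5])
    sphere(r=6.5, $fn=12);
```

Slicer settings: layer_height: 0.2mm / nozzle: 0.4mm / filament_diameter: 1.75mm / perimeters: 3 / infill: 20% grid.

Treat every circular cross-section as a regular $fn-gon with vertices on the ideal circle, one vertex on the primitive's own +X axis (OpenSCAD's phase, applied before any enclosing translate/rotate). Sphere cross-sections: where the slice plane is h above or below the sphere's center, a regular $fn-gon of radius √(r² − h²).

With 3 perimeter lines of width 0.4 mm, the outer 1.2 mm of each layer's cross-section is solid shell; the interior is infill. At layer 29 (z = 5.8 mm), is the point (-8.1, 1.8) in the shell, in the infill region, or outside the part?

outside

At z = 5.8 mm: the r=6.5 sphere slices to a regular 12-gon of circumradius 6.462 (√(r²−h²) with h=0.7 from center); (whole slice rotated 25° about Z — lengths, areas and connectivity unchanged). Overall, the cross-section is a single solid region. Undo the 25° rotation: the query point maps to (-6.580, 5.055) in the un-rotated model frame. The nearest boundary edge runs (-3.23, 5.60)→(-5.60, 3.23); distance from the point to it = 1.99 mm. The point is not inside any of the regions above, so it lies outside the cross-section (1.99 mm from the nearest boundary).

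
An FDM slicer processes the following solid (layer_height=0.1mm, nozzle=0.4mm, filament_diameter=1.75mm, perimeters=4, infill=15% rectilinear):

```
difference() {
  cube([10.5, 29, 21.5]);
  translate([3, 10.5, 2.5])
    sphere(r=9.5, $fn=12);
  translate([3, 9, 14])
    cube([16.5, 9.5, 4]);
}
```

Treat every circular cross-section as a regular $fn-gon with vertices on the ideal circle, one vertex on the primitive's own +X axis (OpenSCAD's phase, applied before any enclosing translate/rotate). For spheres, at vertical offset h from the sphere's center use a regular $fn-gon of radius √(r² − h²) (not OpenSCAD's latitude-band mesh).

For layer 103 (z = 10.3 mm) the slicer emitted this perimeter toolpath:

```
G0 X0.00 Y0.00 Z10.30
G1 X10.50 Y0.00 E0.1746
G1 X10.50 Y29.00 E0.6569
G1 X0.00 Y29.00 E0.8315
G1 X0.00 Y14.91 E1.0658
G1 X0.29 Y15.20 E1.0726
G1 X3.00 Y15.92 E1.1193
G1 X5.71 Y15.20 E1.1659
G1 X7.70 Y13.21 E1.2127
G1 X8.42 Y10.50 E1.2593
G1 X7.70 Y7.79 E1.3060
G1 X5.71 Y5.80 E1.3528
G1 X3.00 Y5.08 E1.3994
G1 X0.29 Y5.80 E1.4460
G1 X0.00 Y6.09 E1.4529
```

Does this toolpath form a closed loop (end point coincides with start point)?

no

Start point (G0): (0.00, 0.00). End point (last G1): the path does not return to the start — open.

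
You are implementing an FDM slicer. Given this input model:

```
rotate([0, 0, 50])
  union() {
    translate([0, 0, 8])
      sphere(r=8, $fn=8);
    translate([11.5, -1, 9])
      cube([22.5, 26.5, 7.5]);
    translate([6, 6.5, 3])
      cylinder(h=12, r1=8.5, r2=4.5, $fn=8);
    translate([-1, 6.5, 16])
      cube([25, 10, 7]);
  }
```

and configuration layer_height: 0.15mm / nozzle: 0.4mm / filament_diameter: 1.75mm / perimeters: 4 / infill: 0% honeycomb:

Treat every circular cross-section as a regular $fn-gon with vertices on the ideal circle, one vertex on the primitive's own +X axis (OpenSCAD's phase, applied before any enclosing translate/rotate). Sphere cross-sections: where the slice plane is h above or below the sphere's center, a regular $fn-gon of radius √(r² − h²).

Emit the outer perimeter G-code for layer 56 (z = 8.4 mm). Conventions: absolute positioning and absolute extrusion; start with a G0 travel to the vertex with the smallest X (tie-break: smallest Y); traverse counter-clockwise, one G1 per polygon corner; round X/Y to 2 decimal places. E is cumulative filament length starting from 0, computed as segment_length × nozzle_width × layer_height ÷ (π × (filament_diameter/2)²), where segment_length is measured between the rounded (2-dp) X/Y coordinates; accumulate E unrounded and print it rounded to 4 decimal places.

At z = 8.4 mm: the sphere: section is a regular 8-gon, circumradius = √(r²−h²) = √(8²−0.4²) = 7.990; the cube at (11.5, -1) is absent (z outside [9, 16.5]); the cone at (6, 6.5) (r1=8.5→r2=4.5) has section circumradius 6.700 here — a regular 8-gon; the cube at (-1, 6.5) is absent (z outside [16, 23]); Taking the union: the regions partially overlap (shared area 38.11 mm²), so overlapping operands fuse into one piece — 1 connected region; (rotated 50° about Z; rotation is an isometry so areas/perimeters/island counts are preserved). The outline is a single polygon with 13 vertices. Extrusion per mm of travel: 0.4 × 0.15 / (π × 0.875²) = 0.024945. Accumulating E over each segment gives final E = 1.6078.

G0 X-7.96 Y-0.70 Z8.40
G1 X-5.14 Y-6.12 E0.1524
G1 X0.70 Y-7.96 E0.3051
G1 X6.12 Y-5.14 E0.4576
G1 X7.96 Y0.70 E0.6103
G1 X5.14 Y6.12 E0.7627
G1 X4.59 Y6.29 E0.7771
G1 X5.55 Y9.36 E0.8573
G1 X3.18 Y13.91 E0.9853
G1 X-1.71 Y15.45 E1.1132
G1 X-6.26 Y13.08 E1.2411
G1 X-7.80 Y8.19 E1.3690
G1 X-6.15 Y5.03 E1.4579
G1 X-7.96 Y-0.70 E1.6078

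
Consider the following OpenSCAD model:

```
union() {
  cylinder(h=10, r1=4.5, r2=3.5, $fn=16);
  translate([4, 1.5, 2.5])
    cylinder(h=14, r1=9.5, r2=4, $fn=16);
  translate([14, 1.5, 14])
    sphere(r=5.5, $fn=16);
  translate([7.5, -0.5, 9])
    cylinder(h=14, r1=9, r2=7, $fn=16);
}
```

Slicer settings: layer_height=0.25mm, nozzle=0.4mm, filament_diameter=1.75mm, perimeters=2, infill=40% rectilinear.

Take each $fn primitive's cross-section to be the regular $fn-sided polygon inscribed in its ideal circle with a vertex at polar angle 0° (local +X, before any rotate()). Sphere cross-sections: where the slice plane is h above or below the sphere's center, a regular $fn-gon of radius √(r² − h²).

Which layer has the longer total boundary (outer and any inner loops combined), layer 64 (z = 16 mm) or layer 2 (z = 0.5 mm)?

layer 64 (z = 16 mm)

Layer 64 (z = 16): the cone is absent (z outside [0, 10]); the cone at (4, 1.5) (r1=9.5→r2=4) has section circumradius 4.196 here — a regular 16-gon (perimeter = 2·16·4.196·sin(180°/16) = 26.20 mm); the r=5.5 sphere at (14, 1.5) contributes a regular 16-gon of circumradius √(5.5²−2²) = 5.123 (perimeter = 2·16·5.123·sin(180°/16) = 31.99 mm); the cone at (7.5, -0.5): at t=0.500 of its height the radius interpolates to r₁+(r₂−r₁)t = 8.000, giving a regular 16-gon of that circumradius (perimeter = 2·16·8.000·sin(180°/16) = 49.94 mm); Merging all regions: the regions partially overlap (shared area 98.55 mm²), so the edge portions inside another operand are dropped and the merged outline is re-measured after clipping — boundary = 56.57 mm. So its perimeter = 56.57 mm. Layer 2 (z = 0.5): the cone: at t=0.050 of its height the radius interpolates to r₁+(r₂−r₁)t = 4.450, giving a regular 16-gon of that circumradius (perimeter = 2·16·4.450·sin(180°/16) = 27.78 mm); the cone at (4, 1.5) is absent (z outside [2.5, 16.5]); the sphere at (14, 1.5) is not intersected at this z (|z−center|=13.500 > r=5.5); the cone at (7.5, -0.5) does not reach this height (z outside [9, 23]); Taking the union: only the cone is present, so the union is just that shape — boundary = 27.78 mm. So its perimeter = 27.78 mm. Layer 64 is larger (56.57 vs 27.78 mm).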